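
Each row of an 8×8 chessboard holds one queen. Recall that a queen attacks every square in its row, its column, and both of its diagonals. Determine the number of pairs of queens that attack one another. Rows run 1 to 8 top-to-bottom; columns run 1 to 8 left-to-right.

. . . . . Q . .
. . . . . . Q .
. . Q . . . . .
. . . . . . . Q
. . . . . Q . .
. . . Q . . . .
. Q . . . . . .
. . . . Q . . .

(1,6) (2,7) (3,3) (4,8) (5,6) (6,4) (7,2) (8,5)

3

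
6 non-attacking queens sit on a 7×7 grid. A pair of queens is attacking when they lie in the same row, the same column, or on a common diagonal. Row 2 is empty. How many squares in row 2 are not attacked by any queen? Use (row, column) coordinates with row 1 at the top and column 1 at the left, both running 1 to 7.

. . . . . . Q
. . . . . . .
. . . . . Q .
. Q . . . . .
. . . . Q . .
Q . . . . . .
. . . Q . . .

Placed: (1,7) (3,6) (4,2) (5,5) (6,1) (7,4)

(1,7) attacks row 2 at column 7 and diagonals 6.
(3,6) attacks row 2 at column 6 and diagonals 5, 7.
(4,2) attacks row 2 at column 2 and diagonals 4.
(5,5) attacks row 2 at column 5 and diagonals 2.
(6,1) attacks row 2 at column 1 and diagonals 5.
(7,4) attacks row 2 at column 4.
Attacked columns: {1, 2, 4, 5, 6, 7}. Safe: {3}.

1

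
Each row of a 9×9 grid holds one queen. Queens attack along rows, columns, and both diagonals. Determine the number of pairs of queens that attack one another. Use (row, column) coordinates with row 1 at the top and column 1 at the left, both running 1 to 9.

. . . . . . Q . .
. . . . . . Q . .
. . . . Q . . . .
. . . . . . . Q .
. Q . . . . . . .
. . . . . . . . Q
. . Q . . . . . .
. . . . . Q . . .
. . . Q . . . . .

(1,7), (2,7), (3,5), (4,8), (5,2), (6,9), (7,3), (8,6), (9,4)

2

Same column: (1,7)–(2,7) (column 7).
Same diagonal: (1,7)–(3,5) (|1−3| = |7−5| = 2).
Total attacking pairs: 2.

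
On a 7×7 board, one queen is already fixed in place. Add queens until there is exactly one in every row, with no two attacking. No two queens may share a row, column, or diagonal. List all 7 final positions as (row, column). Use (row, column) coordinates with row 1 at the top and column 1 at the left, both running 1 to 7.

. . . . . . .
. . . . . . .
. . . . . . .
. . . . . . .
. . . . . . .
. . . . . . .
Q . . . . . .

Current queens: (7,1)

(1,3) (2,5) (3,7) (4,2) (5,4) (6,6) (7,1)

Row 1: attacked by (7,1)→{1,7}. Safe: 2, 3, 4, 5, 6. Place at column 3.
Row 2: attacked by (1,3)→{2,3,4}; (7,1)→{1,6}. Safe: 5, 7. Place at column 5.
Row 3: attacked by (1,3)→{1,3,5}; (2,5)→{4,5,6}; (7,1)→{1,5}. Safe: 2, 7. Place at column 7.
Row 4: attacked by (1,3)→{3,6}; (2,5)→{3,5,7}; (3,7)→{6,7}; (7,1)→{1,4}. Safe: 2. Place at column 2.
Row 5: attacked by (1,3)→{3,7}; (2,5)→{2,5}; (3,7)→{5,7}; (4,2)→{1,2,3}; (7,1)→{1,3}. Safe: 4, 6. Place at column 4.
Row 6: attacked by (1,3)→{3}; (2,5)→{1,5}; (3,7)→{4,7}; (4,2)→{2,4}; (5,4)→{3,4,5}; (7,1)→{1,2}. Safe: 6. Place at column 6.
Columns [3, 5, 7, 2, 4, 6, 1], r−c [-2, -3, -4, 2, 1, 0, 6], r+c [4, 7, 10, 6, 9, 12, 8] are all distinct, so no two queens attack.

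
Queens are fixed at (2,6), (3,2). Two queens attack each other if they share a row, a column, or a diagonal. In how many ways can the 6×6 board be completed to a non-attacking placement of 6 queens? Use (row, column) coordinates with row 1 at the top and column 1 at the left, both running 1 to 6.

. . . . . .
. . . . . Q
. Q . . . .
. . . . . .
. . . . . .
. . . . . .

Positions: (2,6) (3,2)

1

Branch on row 1: col 1 → 0; col 3 → 1.
Sum: 0 + 1 = 1.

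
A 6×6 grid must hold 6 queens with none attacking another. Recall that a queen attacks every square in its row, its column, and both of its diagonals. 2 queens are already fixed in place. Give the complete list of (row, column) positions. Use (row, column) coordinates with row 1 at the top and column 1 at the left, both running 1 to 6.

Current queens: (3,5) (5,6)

(1,4) (2,1) (3,5) (4,2) (5,6) (6,3)

Row 1: attacked by (3,5)→{3,5}; (5,6)→{2,6}. Safe: 1, 4. Place at column 4.
Row 2: attacked by (1,4)→{3,4,5}; (3,5)→{4,5,6}; (5,6)→{3,6}. Safe: 1, 2. Place at column 1.
Row 4: attacked by (1,4)→{1,4}; (2,1)→{1,3}; (3,5)→{4,5,6}; (5,6)→{5,6}. Safe: 2. Place at column 2.
Row 6: attacked by (1,4)→{4}; (2,1)→{1,5}; (3,5)→{2,5}; (4,2)→{2,4}; (5,6)→{5,6}. Safe: 3. Place at column 3.
Columns [4, 1, 5, 2, 6, 3], r−c [-3, 1, -2, 2, -1, 3], r+c [5, 3, 8, 6, 11, 9] are all distinct, so no two queens attack.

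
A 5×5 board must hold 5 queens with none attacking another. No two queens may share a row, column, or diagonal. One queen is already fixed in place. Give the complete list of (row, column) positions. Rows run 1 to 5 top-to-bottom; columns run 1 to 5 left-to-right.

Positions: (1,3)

Row 2: attacked by (1,3)→{2,3,4}. Safe: 1, 5. Place at column 5.
Row 3: attacked by (1,3)→{1,3,5}; (2,5)→{4,5}. Safe: 2. Place at column 2.
Row 4: attacked by (1,3)→{3}; (2,5)→{3,5}; (3,2)→{1,2,3}. Safe: 4. Place at column 4.
Row 5: attacked by (1,3)→{3}; (2,5)→{2,5}; (3,2)→{2,4}; (4,4)→{3,4,5}. Safe: 1. Place at column 1.
Columns [3, 5, 2, 4, 1], r−c [-2, -3, 1, 0, 4], r+c [4, 7, 5, 8, 6] are all distinct, so no two queens attack.

(1,3) (2,5) (3,2) (4,4) (5,1)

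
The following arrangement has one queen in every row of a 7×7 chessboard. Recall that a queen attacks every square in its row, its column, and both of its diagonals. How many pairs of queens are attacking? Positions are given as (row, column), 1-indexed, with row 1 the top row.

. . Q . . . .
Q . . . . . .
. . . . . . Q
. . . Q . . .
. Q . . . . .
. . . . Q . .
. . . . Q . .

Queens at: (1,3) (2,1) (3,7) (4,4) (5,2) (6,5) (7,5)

2

Same column: (6,5)–(7,5) (column 5).
Same diagonal: (2,1)–(6,5) (|2−6| = |1−5| = 4).
Total attacking pairs: 2.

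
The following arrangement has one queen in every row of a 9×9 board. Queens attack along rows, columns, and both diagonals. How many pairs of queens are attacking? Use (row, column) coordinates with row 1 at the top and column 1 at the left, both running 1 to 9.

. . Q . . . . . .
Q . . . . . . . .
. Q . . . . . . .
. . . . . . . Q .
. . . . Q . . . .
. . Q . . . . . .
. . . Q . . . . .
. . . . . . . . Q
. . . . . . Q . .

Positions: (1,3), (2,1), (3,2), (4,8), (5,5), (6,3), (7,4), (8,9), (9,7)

Same column: (1,3)–(6,3) (column 3).
Same diagonal: (2,1)–(3,2) (|2−3| = |1−2| = 1); (6,3)–(7,4) (|6−7| = |3−4| = 1).
Total attacking pairs: 3.

3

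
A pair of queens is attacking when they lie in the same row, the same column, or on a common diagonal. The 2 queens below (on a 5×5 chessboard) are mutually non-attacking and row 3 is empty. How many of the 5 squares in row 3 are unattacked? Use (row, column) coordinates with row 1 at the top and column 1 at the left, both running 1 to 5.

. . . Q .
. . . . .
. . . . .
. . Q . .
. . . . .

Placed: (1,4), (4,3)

(1,4) attacks row 3 at column 4 and diagonals 2.
(4,3) attacks row 3 at column 3 and diagonals 2, 4.
Attacked columns: {2, 3, 4}. Safe: {1, 5}.

2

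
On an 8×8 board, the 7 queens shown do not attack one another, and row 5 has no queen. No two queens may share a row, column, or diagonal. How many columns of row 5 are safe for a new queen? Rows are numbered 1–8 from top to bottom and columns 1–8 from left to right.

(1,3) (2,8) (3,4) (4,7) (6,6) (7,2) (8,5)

(1,3) attacks row 5 at column 3 and diagonals 7.
(2,8) attacks row 5 at column 8 and diagonals 5.
(3,4) attacks row 5 at column 4 and diagonals 2, 6.
(4,7) attacks row 5 at column 7 and diagonals 6, 8.
(6,6) attacks row 5 at column 6 and diagonals 5, 7.
(7,2) attacks row 5 at column 2 and diagonals 4.
(8,5) attacks row 5 at column 5 and diagonals 2, 8.
Attacked columns: {2, 3, 4, 5, 6, 7, 8}. Safe: {1}.

1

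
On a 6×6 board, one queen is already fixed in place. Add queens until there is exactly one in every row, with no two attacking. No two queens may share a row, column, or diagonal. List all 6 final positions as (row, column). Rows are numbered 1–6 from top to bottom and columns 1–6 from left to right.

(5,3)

(1,2) (2,4) (3,6) (4,1) (5,3) (6,5)

Row 1: attacked by (5,3)→{3}. Safe: 1, 2, 4, 5, 6. Place at column 2.
Row 2: attacked by (1,2)→{1,2,3}; (5,3)→{3,6}. Safe: 4, 5. Place at column 4.
Row 3: attacked by (1,2)→{2,4}; (2,4)→{3,4,5}; (5,3)→{1,3,5}. Safe: 6. Place at column 6.
Row 4: attacked by (1,2)→{2,5}; (2,4)→{2,4,6}; (3,6)→{5,6}; (5,3)→{2,3,4}. Safe: 1. Place at column 1.
Row 6: attacked by (1,2)→{2}; (2,4)→{4}; (3,6)→{3,6}; (4,1)→{1,3}; (5,3)→{2,3,4}. Safe: 5. Place at column 5.
Columns [2, 4, 6, 1, 3, 5], r−c [-1, -2, -3, 3, 2, 1], r+c [3, 6, 9, 5, 8, 11] are all distinct, so no two queens attack.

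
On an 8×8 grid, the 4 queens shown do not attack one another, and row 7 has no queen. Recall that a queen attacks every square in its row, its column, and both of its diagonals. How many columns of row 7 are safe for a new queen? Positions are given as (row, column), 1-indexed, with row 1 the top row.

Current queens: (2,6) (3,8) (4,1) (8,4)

(2,6) attacks row 7 at column 6 and diagonals 1.
(3,8) attacks row 7 at column 8 and diagonals 4.
(4,1) attacks row 7 at column 1 and diagonals 4.
(8,4) attacks row 7 at column 4 and diagonals 3, 5.
Attacked columns: {1, 3, 4, 5, 6, 8}. Safe: {2, 7}.

2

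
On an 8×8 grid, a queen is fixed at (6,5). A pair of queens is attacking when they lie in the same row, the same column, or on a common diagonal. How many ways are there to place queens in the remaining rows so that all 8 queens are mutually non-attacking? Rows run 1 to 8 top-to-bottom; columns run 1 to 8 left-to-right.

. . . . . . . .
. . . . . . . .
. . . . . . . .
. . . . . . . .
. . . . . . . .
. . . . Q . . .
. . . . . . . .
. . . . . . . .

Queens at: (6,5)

12

Branch on row 1: col 1 → 0; col 2 → 2; col 3 → 2; col 4 → 1; col 6 → 3; col 7 → 2; col 8 → 2.
Sum: 0 + 2 + 2 + 1 + 3 + 2 + 2 = 12.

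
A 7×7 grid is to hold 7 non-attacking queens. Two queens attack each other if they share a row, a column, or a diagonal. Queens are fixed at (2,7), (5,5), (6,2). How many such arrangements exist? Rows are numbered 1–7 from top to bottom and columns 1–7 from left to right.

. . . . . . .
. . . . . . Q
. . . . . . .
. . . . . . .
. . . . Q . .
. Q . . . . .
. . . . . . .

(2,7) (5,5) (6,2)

1

Branch on row 1: col 3 → 1; col 4 → 0.
Sum: 1 + 0 = 1.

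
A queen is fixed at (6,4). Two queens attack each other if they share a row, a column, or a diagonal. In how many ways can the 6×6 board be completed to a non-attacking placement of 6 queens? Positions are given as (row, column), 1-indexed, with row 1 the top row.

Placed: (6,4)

1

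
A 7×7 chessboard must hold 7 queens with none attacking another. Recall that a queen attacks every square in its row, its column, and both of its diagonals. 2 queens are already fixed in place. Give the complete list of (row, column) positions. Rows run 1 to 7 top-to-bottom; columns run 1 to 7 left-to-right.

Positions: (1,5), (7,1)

(1,5) (2,2) (3,6) (4,3) (5,7) (6,4) (7,1)

Row 2: attacked by (1,5)→{4,5,6}; (7,1)→{1,6}. Safe: 2, 3, 7. Place at column 2.
Row 3: attacked by (1,5)→{3,5,7}; (2,2)→{1,2,3}; (7,1)→{1,5}. Safe: 4, 6. Place at column 6.
Row 4: attacked by (1,5)→{2,5}; (2,2)→{2,4}; (3,6)→{5,6,7}; (7,1)→{1,4}. Safe: 3. Place at column 3.
Row 5: attacked by (1,5)→{1,5}; (2,2)→{2,5}; (3,6)→{4,6}; (4,3)→{2,3,4}; (7,1)→{1,3}. Safe: 7. Place at column 7.
Row 6: attacked by (1,5)→{5}; (2,2)→{2,6}; (3,6)→{3,6}; (4,3)→{1,3,5}; (5,7)→{6,7}; (7,1)→{1,2}. Safe: 4. Place at column 4.
Columns [5, 2, 6, 3, 7, 4, 1], r−c [-4, 0, -3, 1, -2, 2, 6], r+c [6, 4, 9, 7, 12, 10, 8] are all distinct, so no two queens attack.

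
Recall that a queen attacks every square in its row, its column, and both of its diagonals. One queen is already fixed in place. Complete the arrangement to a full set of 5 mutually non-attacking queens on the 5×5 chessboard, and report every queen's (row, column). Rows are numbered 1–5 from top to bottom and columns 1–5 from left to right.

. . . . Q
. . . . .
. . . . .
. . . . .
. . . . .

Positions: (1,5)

(1,5) (2,2) (3,4) (4,1) (5,3)

Row 2: attacked by (1,5)→{4,5}. Safe: 1, 2, 3. Place at column 2.
Row 3: attacked by (1,5)→{3,5}; (2,2)→{1,2,3}. Safe: 4. Place at column 4.
Row 4: attacked by (1,5)→{2,5}; (2,2)→{2,4}; (3,4)→{3,4,5}. Safe: 1. Place at column 1.
Row 5: attacked by (1,5)→{1,5}; (2,2)→{2,5}; (3,4)→{2,4}; (4,1)→{1,2}. Safe: 3. Place at column 3.
Columns [5, 2, 4, 1, 3], r−c [-4, 0, -1, 3, 2], r+c [6, 4, 7, 5, 8] are all distinct, so no two queens attack.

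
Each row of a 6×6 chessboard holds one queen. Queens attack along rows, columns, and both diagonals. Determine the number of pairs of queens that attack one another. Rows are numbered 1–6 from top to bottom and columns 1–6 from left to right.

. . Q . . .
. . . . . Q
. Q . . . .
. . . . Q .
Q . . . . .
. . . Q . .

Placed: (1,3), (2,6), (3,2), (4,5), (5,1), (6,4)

All columns are distinct and no two queens satisfy |Δrow| = |Δcol|, so no pair attacks.

0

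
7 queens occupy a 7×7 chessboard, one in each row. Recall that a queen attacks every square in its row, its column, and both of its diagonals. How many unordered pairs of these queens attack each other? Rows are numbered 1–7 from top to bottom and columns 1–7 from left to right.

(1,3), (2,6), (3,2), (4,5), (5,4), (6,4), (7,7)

3

Same column: (5,4)–(6,4) (column 4).
Same diagonal: (3,2)–(5,4) (|3−5| = |2−4| = 2); (4,5)–(5,4) (|4−5| = |5−4| = 1).
Total attacking pairs: 3.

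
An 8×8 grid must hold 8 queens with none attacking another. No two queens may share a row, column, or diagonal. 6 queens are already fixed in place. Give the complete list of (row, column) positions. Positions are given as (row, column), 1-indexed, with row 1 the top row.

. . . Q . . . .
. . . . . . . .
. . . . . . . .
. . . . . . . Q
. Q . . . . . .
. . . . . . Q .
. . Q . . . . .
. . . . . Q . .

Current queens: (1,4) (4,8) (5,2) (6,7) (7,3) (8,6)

(1,4) (2,1) (3,5) (4,8) (5,2) (6,7) (7,3) (8,6)

Row 2: attacked by (1,4)→{3,4,5}; (4,8)→{6,8}; (5,2)→{2,5}; (6,7)→{3,7}; (7,3)→{3,8}; (8,6)→{6}. Safe: 1. Place at column 1.
Row 3: attacked by (1,4)→{2,4,6}; (2,1)→{1,2}; (4,8)→{7,8}; (5,2)→{2,4}; (6,7)→{4,7}; (7,3)→{3,7}; (8,6)→{1,6}. Safe: 5. Place at column 5.
Columns [4, 1, 5, 8, 2, 7, 3, 6], r−c [-3, 1, -2, -4, 3, -1, 4, 2], r+c [5, 3, 8, 12, 7, 13, 10, 14] are all distinct, so no two queens attack.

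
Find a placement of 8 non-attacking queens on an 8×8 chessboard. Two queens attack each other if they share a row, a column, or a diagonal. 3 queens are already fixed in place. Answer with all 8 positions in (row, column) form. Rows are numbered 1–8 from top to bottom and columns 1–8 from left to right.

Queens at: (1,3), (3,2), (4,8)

(1,3) (2,7) (3,2) (4,8) (5,6) (6,4) (7,1) (8,5)

Row 2: attacked by (1,3)→{2,3,4}; (3,2)→{1,2,3}; (4,8)→{6,8}. Safe: 5, 7. Place at column 7.
Row 5: attacked by (1,3)→{3,7}; (2,7)→{4,7}; (3,2)→{2,4}; (4,8)→{7,8}. Safe: 1, 5, 6. Place at column 6.
Row 6: attacked by (1,3)→{3,8}; (2,7)→{3,7}; (3,2)→{2,5}; (4,8)→{6,8}; (5,6)→{5,6,7}. Safe: 1, 4. Place at column 4.
Row 7: attacked by (1,3)→{3}; (2,7)→{2,7}; (3,2)→{2,6}; (4,8)→{5,8}; (5,6)→{4,6,8}; (6,4)→{3,4,5}. Safe: 1. Place at column 1.
Row 8: attacked by (1,3)→{3}; (2,7)→{1,7}; (3,2)→{2,7}; (4,8)→{4,8}; (5,6)→{3,6}; (6,4)→{2,4,6}; (7,1)→{1,2}. Safe: 5. Place at column 5.
Columns [3, 7, 2, 8, 6, 4, 1, 5], r−c [-2, -5, 1, -4, -1, 2, 6, 3], r+c [4, 9, 5, 12, 11, 10, 8, 13] are all distinct, so no two queens attack.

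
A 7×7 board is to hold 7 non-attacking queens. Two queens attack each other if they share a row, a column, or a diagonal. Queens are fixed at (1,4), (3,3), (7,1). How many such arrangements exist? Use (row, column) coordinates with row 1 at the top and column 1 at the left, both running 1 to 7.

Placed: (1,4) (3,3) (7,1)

Branch on row 2: col 7 → 1.
Sum: 1 = 1.

1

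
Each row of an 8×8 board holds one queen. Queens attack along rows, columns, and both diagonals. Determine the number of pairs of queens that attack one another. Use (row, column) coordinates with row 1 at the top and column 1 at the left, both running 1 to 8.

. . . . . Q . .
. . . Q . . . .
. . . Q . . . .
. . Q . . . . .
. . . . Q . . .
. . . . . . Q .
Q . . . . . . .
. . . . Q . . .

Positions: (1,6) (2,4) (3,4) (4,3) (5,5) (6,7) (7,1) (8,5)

7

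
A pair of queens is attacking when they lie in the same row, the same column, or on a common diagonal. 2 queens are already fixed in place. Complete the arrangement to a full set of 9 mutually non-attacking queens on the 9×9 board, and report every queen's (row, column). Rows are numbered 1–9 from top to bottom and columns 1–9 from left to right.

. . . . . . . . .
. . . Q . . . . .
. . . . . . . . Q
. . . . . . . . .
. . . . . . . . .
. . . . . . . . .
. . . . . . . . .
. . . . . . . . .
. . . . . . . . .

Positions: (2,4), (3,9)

Row 1: attacked by (2,4)→{3,4,5}; (3,9)→{7,9}. Safe: 1, 2, 6, 8. Place at column 2.
Row 4: attacked by (1,2)→{2,5}; (2,4)→{2,4,6}; (3,9)→{8,9}. Safe: 1, 3, 7. Place at column 7.
Row 5: attacked by (1,2)→{2,6}; (2,4)→{1,4,7}; (3,9)→{7,9}; (4,7)→{6,7,8}. Safe: 3, 5. Place at column 5.
Row 6: attacked by (1,2)→{2,7}; (2,4)→{4,8}; (3,9)→{6,9}; (4,7)→{5,7,9}; (5,5)→{4,5,6}. Safe: 1, 3. Place at column 3.
Row 7: attacked by (1,2)→{2,8}; (2,4)→{4,9}; (3,9)→{5,9}; (4,7)→{4,7}; (5,5)→{3,5,7}; (6,3)→{2,3,4}. Safe: 1, 6. Place at column 1.
Row 8: attacked by (1,2)→{2,9}; (2,4)→{4}; (3,9)→{4,9}; (4,7)→{3,7}; (5,5)→{2,5,8}; (6,3)→{1,3,5}; (7,1)→{1,2}. Safe: 6. Place at column 6.
Row 9: attacked by (1,2)→{2}; (2,4)→{4}; (3,9)→{3,9}; (4,7)→{2,7}; (5,5)→{1,5,9}; (6,3)→{3,6}; (7,1)→{1,3}; (8,6)→{5,6,7}. Safe: 8. Place at column 8.
Columns [2, 4, 9, 7, 5, 3, 1, 6, 8], r−c [-1, -2, -6, -3, 0, 3, 6, 2, 1], r+c [3, 6, 12, 11, 10, 9, 8, 14, 17] are all distinct, so no two queens attack.

(1,2) (2,4) (3,9) (4,7) (5,5) (6,3) (7,1) (8,6) (9,8)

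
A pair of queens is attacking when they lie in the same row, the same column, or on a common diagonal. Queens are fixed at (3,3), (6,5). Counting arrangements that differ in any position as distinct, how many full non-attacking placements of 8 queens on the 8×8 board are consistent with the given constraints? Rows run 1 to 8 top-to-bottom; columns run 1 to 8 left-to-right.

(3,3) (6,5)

2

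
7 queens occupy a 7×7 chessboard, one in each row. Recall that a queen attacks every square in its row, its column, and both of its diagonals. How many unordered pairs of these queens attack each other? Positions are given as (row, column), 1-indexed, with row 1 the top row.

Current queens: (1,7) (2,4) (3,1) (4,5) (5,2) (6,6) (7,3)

0

All columns are distinct and no two queens satisfy |Δrow| = |Δcol|, so no pair attacks.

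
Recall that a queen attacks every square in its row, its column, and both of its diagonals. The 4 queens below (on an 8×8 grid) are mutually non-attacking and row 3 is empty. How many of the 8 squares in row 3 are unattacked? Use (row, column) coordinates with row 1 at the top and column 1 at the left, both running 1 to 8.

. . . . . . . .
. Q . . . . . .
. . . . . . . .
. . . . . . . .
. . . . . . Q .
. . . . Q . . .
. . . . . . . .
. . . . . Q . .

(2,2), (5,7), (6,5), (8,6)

(2,2) attacks row 3 at column 2 and diagonals 1, 3.
(5,7) attacks row 3 at column 7 and diagonals 5.
(6,5) attacks row 3 at column 5 and diagonals 2, 8.
(8,6) attacks row 3 at column 6 and diagonals 1.
Attacked columns: {1, 2, 3, 5, 6, 7, 8}. Safe: {4}.

1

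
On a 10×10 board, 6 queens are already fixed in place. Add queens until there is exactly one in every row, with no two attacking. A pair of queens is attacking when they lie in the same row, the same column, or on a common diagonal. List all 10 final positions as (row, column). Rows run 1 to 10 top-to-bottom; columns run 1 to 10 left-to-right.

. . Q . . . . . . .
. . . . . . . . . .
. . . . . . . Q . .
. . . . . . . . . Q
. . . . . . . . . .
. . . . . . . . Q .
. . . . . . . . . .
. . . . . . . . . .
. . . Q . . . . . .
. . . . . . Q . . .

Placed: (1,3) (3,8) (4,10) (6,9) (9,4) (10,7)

(1,3) (2,6) (3,8) (4,10) (5,1) (6,9) (7,5) (8,2) (9,4) (10,7)

Row 2: attacked by (1,3)→{2,3,4}; (3,8)→{7,8,9}; (4,10)→{8,10}; (6,9)→{5,9}; (9,4)→{4}; (10,7)→{7}. Safe: 1, 6. Place at column 6.
Row 5: attacked by (1,3)→{3,7}; (2,6)→{3,6,9}; (3,8)→{6,8,10}; (4,10)→{9,10}; (6,9)→{8,9,10}; (9,4)→{4,8}; (10,7)→{2,7}. Safe: 1, 5. Place at column 1.
Row 7: attacked by (1,3)→{3,9}; (2,6)→{1,6}; (3,8)→{4,8}; (4,10)→{7,10}; (5,1)→{1,3}; (6,9)→{8,9,10}; (9,4)→{2,4,6}; (10,7)→{4,7,10}. Safe: 5. Place at column 5.
Row 8: attacked by (1,3)→{3,10}; (2,6)→{6}; (3,8)→{3,8}; (4,10)→{6,10}; (5,1)→{1,4}; (6,9)→{7,9}; (7,5)→{4,5,6}; (9,4)→{3,4,5}; (10,7)→{5,7,9}. Safe: 2. Place at column 2.
Columns [3, 6, 8, 10, 1, 9, 5, 2, 4, 7], r−c [-2, -4, -5, -6, 4, -3, 2, 6, 5, 3], r+c [4, 8, 11, 14, 6, 15, 12, 10, 13, 17] are all distinct, so no two queens attack.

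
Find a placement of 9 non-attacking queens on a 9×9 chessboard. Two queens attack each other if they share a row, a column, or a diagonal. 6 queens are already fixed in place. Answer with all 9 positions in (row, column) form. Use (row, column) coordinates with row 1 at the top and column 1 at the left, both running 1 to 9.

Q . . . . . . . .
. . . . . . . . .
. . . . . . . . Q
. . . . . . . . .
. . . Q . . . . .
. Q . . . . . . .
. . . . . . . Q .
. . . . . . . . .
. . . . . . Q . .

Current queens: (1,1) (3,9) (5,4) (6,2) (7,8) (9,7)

(1,1) (2,5) (3,9) (4,6) (5,4) (6,2) (7,8) (8,3) (9,7)

Row 2: attacked by (1,1)→{1,2}; (3,9)→{8,9}; (5,4)→{1,4,7}; (6,2)→{2,6}; (7,8)→{3,8}; (9,7)→{7}. Safe: 5. Place at column 5.
Row 4: attacked by (1,1)→{1,4}; (2,5)→{3,5,7}; (3,9)→{8,9}; (5,4)→{3,4,5}; (6,2)→{2,4}; (7,8)→{5,8}; (9,7)→{2,7}. Safe: 6. Place at column 6.
Row 8: attacked by (1,1)→{1,8}; (2,5)→{5}; (3,9)→{4,9}; (4,6)→{2,6}; (5,4)→{1,4,7}; (6,2)→{2,4}; (7,8)→{7,8,9}; (9,7)→{6,7,8}. Safe: 3. Place at column 3.
Columns [1, 5, 9, 6, 4, 2, 8, 3, 7], r−c [0, -3, -6, -2, 1, 4, -1, 5, 2], r+c [2, 7, 12, 10, 9, 8, 15, 11, 16] are all distinct, so no two queens attack.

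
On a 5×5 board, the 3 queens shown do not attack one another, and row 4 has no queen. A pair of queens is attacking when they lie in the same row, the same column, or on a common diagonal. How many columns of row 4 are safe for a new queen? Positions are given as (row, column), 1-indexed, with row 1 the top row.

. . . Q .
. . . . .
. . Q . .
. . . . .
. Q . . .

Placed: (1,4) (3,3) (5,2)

1

(1,4) attacks row 4 at column 4 and diagonals 1.
(3,3) attacks row 4 at column 3 and diagonals 2, 4.
(5,2) attacks row 4 at column 2 and diagonals 1, 3.
Attacked columns: {1, 2, 3, 4}. Safe: {5}.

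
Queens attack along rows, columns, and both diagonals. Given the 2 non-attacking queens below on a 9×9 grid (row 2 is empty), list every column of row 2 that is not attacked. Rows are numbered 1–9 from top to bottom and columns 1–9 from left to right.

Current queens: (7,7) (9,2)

columns 1, 3, 4, 5, 6, 8

(7,7) attacks row 2 at column 7 and diagonals 2.
(9,2) attacks row 2 at column 2 and diagonals 9.
Attacked columns: {2, 7, 9}. Safe: {1, 3, 4, 5, 6, 8}.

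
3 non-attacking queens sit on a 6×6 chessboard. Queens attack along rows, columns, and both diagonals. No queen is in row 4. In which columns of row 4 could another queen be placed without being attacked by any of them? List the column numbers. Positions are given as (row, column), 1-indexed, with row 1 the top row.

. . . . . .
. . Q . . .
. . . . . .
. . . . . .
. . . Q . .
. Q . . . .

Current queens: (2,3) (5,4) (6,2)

(2,3) attacks row 4 at column 3 and diagonals 1, 5.
(5,4) attacks row 4 at column 4 and diagonals 3, 5.
(6,2) attacks row 4 at column 2 and diagonals 4.
Attacked columns: {1, 2, 3, 4, 5}. Safe: {6}.

columns 6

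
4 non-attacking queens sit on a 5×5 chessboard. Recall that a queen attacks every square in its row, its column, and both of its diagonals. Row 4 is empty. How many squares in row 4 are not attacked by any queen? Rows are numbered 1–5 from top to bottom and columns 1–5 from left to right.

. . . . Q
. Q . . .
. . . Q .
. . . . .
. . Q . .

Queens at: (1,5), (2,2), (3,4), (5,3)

1

(1,5) attacks row 4 at column 5 and diagonals 2.
(2,2) attacks row 4 at column 2 and diagonals 4.
(3,4) attacks row 4 at column 4 and diagonals 3, 5.
(5,3) attacks row 4 at column 3 and diagonals 2, 4.
Attacked columns: {2, 3, 4, 5}. Safe: {1}.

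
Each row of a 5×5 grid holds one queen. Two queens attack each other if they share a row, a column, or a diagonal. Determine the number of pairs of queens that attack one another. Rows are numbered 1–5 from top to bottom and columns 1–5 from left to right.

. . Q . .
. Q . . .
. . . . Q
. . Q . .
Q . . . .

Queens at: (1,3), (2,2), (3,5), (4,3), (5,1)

Same column: (1,3)–(4,3) (column 3).
Same diagonal: (1,3)–(2,2) (|1−2| = |3−2| = 1); (1,3)–(3,5) (|1−3| = |3−5| = 2).
Total attacking pairs: 3.

3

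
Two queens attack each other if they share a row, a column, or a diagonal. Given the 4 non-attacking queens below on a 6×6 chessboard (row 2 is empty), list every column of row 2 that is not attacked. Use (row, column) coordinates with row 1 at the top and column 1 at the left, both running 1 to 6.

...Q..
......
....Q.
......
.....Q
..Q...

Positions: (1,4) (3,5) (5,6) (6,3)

columns 1, 2

(1,4) attacks row 2 at column 4 and diagonals 3, 5.
(3,5) attacks row 2 at column 5 and diagonals 4, 6.
(5,6) attacks row 2 at column 6 and diagonals 3.
(6,3) attacks row 2 at column 3.
Attacked columns: {3, 4, 5, 6}. Safe: {1, 2}.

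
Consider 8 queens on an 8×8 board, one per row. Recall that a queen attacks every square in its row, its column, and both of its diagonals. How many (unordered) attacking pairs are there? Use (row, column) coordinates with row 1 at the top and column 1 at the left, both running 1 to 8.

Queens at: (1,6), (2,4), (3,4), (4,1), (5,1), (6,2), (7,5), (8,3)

Same column: (2,4)–(3,4) (column 4); (4,1)–(5,1) (column 1).
Same diagonal: (1,6)–(3,4) (|1−3| = |6−4| = 2); (2,4)–(5,1) (|2−5| = |4−1| = 3); (5,1)–(6,2) (|5−6| = |1−2| = 1).
Total attacking pairs: 5.

5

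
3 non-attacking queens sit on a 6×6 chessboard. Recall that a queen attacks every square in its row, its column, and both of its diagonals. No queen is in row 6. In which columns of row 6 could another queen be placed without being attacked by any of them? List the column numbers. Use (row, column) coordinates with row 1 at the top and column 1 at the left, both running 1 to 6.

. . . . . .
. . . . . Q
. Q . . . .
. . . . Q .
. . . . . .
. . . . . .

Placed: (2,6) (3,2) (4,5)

columns 1, 4

(2,6) attacks row 6 at column 6 and diagonals 2.
(3,2) attacks row 6 at column 2 and diagonals 5.
(4,5) attacks row 6 at column 5 and diagonals 3.
Attacked columns: {2, 3, 5, 6}. Safe: {1, 4}.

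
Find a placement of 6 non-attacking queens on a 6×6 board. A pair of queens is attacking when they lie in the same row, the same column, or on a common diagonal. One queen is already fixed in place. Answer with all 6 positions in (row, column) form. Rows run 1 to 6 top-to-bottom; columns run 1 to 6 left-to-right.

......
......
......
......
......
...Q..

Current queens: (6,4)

(1,3) (2,6) (3,2) (4,5) (5,1) (6,4)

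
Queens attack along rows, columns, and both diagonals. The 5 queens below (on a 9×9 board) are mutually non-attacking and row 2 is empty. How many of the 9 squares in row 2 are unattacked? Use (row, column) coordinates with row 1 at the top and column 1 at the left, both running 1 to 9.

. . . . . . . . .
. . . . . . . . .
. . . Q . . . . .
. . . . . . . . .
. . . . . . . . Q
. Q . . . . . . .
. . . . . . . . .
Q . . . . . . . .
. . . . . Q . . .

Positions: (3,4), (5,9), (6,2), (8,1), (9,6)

(3,4) attacks row 2 at column 4 and diagonals 3, 5.
(5,9) attacks row 2 at column 9 and diagonals 6.
(6,2) attacks row 2 at column 2 and diagonals 6.
(8,1) attacks row 2 at column 1 and diagonals 7.
(9,6) attacks row 2 at column 6.
Attacked columns: {1, 2, 3, 4, 5, 6, 7, 9}. Safe: {8}.

1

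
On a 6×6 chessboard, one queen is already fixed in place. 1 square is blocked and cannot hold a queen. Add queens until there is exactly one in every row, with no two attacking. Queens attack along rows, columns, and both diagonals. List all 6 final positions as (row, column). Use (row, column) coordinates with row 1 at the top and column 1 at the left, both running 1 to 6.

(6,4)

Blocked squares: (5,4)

Row 1: attacked by (6,4)→{4}. Safe: 1, 2, 3, 5, 6. Place at column 3.
Row 2: attacked by (1,3)→{2,3,4}; (6,4)→{4}. Safe: 1, 5, 6. Place at column 6.
Row 3: attacked by (1,3)→{1,3,5}; (2,6)→{5,6}; (6,4)→{1,4}. Safe: 2. Place at column 2.
Row 4: attacked by (1,3)→{3,6}; (2,6)→{4,6}; (3,2)→{1,2,3}; (6,4)→{2,4,6}. Safe: 5. Place at column 5.
Row 5: attacked by (1,3)→{3}; (2,6)→{3,6}; (3,2)→{2,4}; (4,5)→{4,5,6}; (6,4)→{3,4,5}. Blocked: 4. Safe: 1. Place at column 1.
Columns [3, 6, 2, 5, 1, 4], r−c [-2, -4, 1, -1, 4, 2], r+c [4, 8, 5, 9, 6, 10] are all distinct, so no two queens attack.

(1,3) (2,6) (3,2) (4,5) (5,1) (6,4)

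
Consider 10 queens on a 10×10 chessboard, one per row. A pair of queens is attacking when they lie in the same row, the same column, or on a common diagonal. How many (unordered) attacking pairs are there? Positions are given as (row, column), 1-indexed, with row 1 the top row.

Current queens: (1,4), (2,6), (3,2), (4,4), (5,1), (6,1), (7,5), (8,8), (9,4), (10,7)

8

Same column: (1,4)–(4,4) (column 4); (1,4)–(9,4) (column 4); (4,4)–(9,4) (column 4); (5,1)–(6,1) (column 1).
Same diagonal: (1,4)–(3,2) (|1−3| = |4−2| = 2); (2,6)–(4,4) (|2−4| = |6−4| = 2); (4,4)–(8,8) (|4−8| = |4−8| = 4); (6,1)–(9,4) (|6−9| = |1−4| = 3).
Total attacking pairs: 8.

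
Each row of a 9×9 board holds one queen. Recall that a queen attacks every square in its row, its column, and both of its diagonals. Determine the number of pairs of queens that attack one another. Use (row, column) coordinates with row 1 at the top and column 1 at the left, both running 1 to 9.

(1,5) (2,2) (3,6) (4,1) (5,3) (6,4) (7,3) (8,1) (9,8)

Same column: (4,1)–(8,1) (column 1); (5,3)–(7,3) (column 3).
Same diagonal: (3,6)–(8,1) (|3−8| = |6−1| = 5); (5,3)–(6,4) (|5−6| = |3−4| = 1); (6,4)–(7,3) (|6−7| = |4−3| = 1).
Total attacking pairs: 5.

5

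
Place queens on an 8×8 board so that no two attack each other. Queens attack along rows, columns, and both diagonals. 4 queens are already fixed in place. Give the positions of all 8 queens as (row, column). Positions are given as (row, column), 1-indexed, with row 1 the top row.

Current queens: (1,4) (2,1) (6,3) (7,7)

Row 3: attacked by (1,4)→{2,4,6}; (2,1)→{1,2}; (6,3)→{3,6}; (7,7)→{3,7}. Safe: 5, 8. Place at column 5.
Row 4: attacked by (1,4)→{1,4,7}; (2,1)→{1,3}; (3,5)→{4,5,6}; (6,3)→{1,3,5}; (7,7)→{4,7}. Safe: 2, 8. Place at column 8.
Row 5: attacked by (1,4)→{4,8}; (2,1)→{1,4}; (3,5)→{3,5,7}; (4,8)→{7,8}; (6,3)→{2,3,4}; (7,7)→{5,7}. Safe: 6. Place at column 6.
Row 8: attacked by (1,4)→{4}; (2,1)→{1,7}; (3,5)→{5}; (4,8)→{4,8}; (5,6)→{3,6}; (6,3)→{1,3,5}; (7,7)→{6,7,8}. Safe: 2. Place at column 2.
Columns [4, 1, 5, 8, 6, 3, 7, 2], r−c [-3, 1, -2, -4, -1, 3, 0, 6], r+c [5, 3, 8, 12, 11, 9, 14, 10] are all distinct, so no two queens attack.

(1,4) (2,1) (3,5) (4,8) (5,6) (6,3) (7,7) (8,2)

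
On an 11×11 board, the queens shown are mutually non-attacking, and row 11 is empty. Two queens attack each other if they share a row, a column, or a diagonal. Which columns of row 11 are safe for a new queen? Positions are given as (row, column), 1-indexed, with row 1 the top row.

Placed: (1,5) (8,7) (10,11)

columns 1, 2, 3, 6, 8, 9

(1,5) attacks row 11 at column 5.
(8,7) attacks row 11 at column 7 and diagonals 4, 10.
(10,11) attacks row 11 at column 11 and diagonals 10.
Attacked columns: {4, 5, 7, 10, 11}. Safe: {1, 2, 3, 6, 8, 9}.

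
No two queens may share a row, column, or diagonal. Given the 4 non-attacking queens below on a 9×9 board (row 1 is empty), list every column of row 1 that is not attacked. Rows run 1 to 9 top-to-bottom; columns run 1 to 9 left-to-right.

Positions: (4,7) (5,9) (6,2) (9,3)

(4,7) attacks row 1 at column 7 and diagonals 4.
(5,9) attacks row 1 at column 9 and diagonals 5.
(6,2) attacks row 1 at column 2 and diagonals 7.
(9,3) attacks row 1 at column 3.
Attacked columns: {2, 3, 4, 5, 7, 9}. Safe: {1, 6, 8}.

columns 1, 6, 8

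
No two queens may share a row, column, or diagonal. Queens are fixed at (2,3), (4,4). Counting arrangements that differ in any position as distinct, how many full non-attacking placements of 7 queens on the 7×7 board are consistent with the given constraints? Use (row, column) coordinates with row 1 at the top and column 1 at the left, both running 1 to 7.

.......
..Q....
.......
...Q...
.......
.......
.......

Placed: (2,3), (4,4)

2

Branch on row 1: col 5 → 0; col 6 → 2.
Sum: 0 + 2 = 2.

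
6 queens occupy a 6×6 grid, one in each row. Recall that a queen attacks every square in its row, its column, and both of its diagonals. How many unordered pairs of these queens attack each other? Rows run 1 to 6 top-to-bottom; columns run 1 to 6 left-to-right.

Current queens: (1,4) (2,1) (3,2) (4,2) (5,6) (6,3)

3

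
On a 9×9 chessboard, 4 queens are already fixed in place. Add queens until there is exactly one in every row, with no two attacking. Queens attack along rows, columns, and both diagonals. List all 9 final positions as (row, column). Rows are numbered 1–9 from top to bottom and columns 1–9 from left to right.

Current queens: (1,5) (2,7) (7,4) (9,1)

Row 3: attacked by (1,5)→{3,5,7}; (2,7)→{6,7,8}; (7,4)→{4,8}; (9,1)→{1,7}. Safe: 2, 9. Place at column 9.
Row 4: attacked by (1,5)→{2,5,8}; (2,7)→{5,7,9}; (3,9)→{8,9}; (7,4)→{1,4,7}; (9,1)→{1,6}. Safe: 3. Place at column 3.
Row 5: attacked by (1,5)→{1,5,9}; (2,7)→{4,7}; (3,9)→{7,9}; (4,3)→{2,3,4}; (7,4)→{2,4,6}; (9,1)→{1,5}. Safe: 8. Place at column 8.
Row 6: attacked by (1,5)→{5}; (2,7)→{3,7}; (3,9)→{6,9}; (4,3)→{1,3,5}; (5,8)→{7,8,9}; (7,4)→{3,4,5}; (9,1)→{1,4}. Safe: 2. Place at column 2.
Row 8: attacked by (1,5)→{5}; (2,7)→{1,7}; (3,9)→{4,9}; (4,3)→{3,7}; (5,8)→{5,8}; (6,2)→{2,4}; (7,4)→{3,4,5}; (9,1)→{1,2}. Safe: 6. Place at column 6.
Columns [5, 7, 9, 3, 8, 2, 4, 6, 1], r−c [-4, -5, -6, 1, -3, 4, 3, 2, 8], r+c [6, 9, 12, 7, 13, 8, 11, 14, 10] are all distinct, so no two queens attack.

(1,5) (2,7) (3,9) (4,3) (5,8) (6,2) (7,4) (8,6) (9,1)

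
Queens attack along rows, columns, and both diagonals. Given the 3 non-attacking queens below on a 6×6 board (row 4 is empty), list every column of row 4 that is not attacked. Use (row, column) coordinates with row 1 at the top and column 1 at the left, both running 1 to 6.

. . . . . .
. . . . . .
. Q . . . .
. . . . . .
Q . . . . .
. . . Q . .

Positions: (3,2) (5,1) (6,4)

(3,2) attacks row 4 at column 2 and diagonals 1, 3.
(5,1) attacks row 4 at column 1 and diagonals 2.
(6,4) attacks row 4 at column 4 and diagonals 2, 6.
Attacked columns: {1, 2, 3, 4, 6}. Safe: {5}.

columns 5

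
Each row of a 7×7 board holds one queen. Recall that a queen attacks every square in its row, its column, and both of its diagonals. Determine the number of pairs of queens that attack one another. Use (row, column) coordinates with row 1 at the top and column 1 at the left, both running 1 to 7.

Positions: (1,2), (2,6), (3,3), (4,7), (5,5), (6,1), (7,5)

Same column: (5,5)–(7,5) (column 5).
Same diagonal: (3,3)–(5,5) (|3−5| = |3−5| = 2).
Total attacking pairs: 2.

2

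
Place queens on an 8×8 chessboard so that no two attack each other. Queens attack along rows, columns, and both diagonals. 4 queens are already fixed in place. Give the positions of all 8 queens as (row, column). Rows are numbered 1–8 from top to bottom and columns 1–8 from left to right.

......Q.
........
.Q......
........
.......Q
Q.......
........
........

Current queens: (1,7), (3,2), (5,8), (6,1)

(1,7) (2,4) (3,2) (4,5) (5,8) (6,1) (7,3) (8,6)

Row 2: attacked by (1,7)→{6,7,8}; (3,2)→{1,2,3}; (5,8)→{5,8}; (6,1)→{1,5}. Safe: 4. Place at column 4.
Row 4: attacked by (1,7)→{4,7}; (2,4)→{2,4,6}; (3,2)→{1,2,3}; (5,8)→{7,8}; (6,1)→{1,3}. Safe: 5. Place at column 5.
Row 7: attacked by (1,7)→{1,7}; (2,4)→{4}; (3,2)→{2,6}; (4,5)→{2,5,8}; (5,8)→{6,8}; (6,1)→{1,2}. Safe: 3. Place at column 3.
Row 8: attacked by (1,7)→{7}; (2,4)→{4}; (3,2)→{2,7}; (4,5)→{1,5}; (5,8)→{5,8}; (6,1)→{1,3}; (7,3)→{2,3,4}. Safe: 6. Place at column 6.
Columns [7, 4, 2, 5, 8, 1, 3, 6], r−c [-6, -2, 1, -1, -3, 5, 4, 2], r+c [8, 6, 5, 9, 13, 7, 10, 14] are all distinct, so no two queens attack.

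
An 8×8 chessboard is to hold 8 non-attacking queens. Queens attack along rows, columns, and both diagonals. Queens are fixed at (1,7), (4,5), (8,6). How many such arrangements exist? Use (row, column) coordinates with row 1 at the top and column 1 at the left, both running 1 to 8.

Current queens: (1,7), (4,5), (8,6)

Branch on row 2: col 1 → 0; col 2 → 0; col 4 → 1.
Sum: 0 + 0 + 1 = 1.

1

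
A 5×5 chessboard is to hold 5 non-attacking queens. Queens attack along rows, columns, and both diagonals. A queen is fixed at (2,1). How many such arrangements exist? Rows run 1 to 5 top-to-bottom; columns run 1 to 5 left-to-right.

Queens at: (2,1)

Branch on row 1: col 3 → 1; col 4 → 1; col 5 → 0.
Sum: 1 + 1 + 0 = 2.

2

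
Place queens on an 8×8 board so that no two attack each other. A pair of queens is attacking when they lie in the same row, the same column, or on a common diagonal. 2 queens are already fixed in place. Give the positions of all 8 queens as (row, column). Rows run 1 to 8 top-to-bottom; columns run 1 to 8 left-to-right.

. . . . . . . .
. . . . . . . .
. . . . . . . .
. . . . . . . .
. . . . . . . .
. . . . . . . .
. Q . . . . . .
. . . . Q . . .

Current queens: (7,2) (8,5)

Row 1: attacked by (7,2)→{2,8}; (8,5)→{5}. Safe: 1, 3, 4, 6, 7. Place at column 3.
Row 2: attacked by (1,3)→{2,3,4}; (7,2)→{2,7}; (8,5)→{5}. Safe: 1, 6, 8. Place at column 8.
Row 3: attacked by (1,3)→{1,3,5}; (2,8)→{7,8}; (7,2)→{2,6}; (8,5)→{5}. Safe: 4. Place at column 4.
Row 4: attacked by (1,3)→{3,6}; (2,8)→{6,8}; (3,4)→{3,4,5}; (7,2)→{2,5}; (8,5)→{1,5}. Safe: 7. Place at column 7.
Row 5: attacked by (1,3)→{3,7}; (2,8)→{5,8}; (3,4)→{2,4,6}; (4,7)→{6,7,8}; (7,2)→{2,4}; (8,5)→{2,5,8}. Safe: 1. Place at column 1.
Row 6: attacked by (1,3)→{3,8}; (2,8)→{4,8}; (3,4)→{1,4,7}; (4,7)→{5,7}; (5,1)→{1,2}; (7,2)→{1,2,3}; (8,5)→{3,5,7}. Safe: 6. Place at column 6.
Columns [3, 8, 4, 7, 1, 6, 2, 5], r−c [-2, -6, -1, -3, 4, 0, 5, 3], r+c [4, 10, 7, 11, 6, 12, 9, 13] are all distinct, so no two queens attack.

(1,3) (2,8) (3,4) (4,7) (5,1) (6,6) (7,2) (8,5)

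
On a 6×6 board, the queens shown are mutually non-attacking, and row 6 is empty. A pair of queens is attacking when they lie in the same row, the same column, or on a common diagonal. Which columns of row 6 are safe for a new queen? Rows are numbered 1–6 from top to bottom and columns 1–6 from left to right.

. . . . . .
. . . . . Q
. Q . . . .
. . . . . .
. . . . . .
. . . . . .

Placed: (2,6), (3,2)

columns 1, 3, 4

(2,6) attacks row 6 at column 6 and diagonals 2.
(3,2) attacks row 6 at column 2 and diagonals 5.
Attacked columns: {2, 5, 6}. Safe: {1, 3, 4}.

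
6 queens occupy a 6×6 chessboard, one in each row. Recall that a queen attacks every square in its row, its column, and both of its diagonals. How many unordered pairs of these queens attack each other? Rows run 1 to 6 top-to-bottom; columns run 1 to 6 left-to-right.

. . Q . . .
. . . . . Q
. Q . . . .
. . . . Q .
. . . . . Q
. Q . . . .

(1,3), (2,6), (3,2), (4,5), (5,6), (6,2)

4

Same column: (2,6)–(5,6) (column 6); (3,2)–(6,2) (column 2).
Same diagonal: (2,6)–(6,2) (|2−6| = |6−2| = 4); (4,5)–(5,6) (|4−5| = |5−6| = 1).
Total attacking pairs: 4.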